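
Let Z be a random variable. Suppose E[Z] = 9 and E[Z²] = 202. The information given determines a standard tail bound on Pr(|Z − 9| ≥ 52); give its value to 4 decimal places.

0.0447

The first two moments determine the variance, so Chebyshev's inequality is the sharpest standard bound available.
Var(Z) = E[Z²] − (E[Z])² = 202 − 81 = 121.
Chebyshev's inequality: Pr(|Z − μ| ≥ t) ≤ Var(Z)/t² = 121/2704 = 0.0447.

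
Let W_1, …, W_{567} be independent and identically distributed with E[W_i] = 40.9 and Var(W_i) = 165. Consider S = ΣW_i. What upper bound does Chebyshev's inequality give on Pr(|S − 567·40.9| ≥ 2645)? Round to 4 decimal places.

0.0134

Var(S) = n·Var(W_i) = 567·165 = 93555.
Chebyshev: Pr(|S − 567·40.9| ≥ 2645) ≤ Var(S)/2645² = 93555/6996025 = 0.0134.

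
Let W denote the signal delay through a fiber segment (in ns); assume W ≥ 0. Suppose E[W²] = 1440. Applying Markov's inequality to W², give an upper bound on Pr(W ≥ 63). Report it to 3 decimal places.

0.363

Since W ≥ 0, the event {W ≥ 63} is the same as {W² ≥ 3969}.
Markov's inequality applied to W² gives Pr(W² ≥ 3969) ≤ E[W²]/3969 = 1440/3969 = 0.3628.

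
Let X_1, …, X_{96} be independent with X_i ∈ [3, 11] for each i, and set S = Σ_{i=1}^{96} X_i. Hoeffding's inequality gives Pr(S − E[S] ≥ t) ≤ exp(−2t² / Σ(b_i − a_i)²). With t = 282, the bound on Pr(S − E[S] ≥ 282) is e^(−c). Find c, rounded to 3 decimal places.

Σ(b_i − a_i)² = 96·(8)² = 6144.
c = 2t²/6144 = 2·282²/6144 = 25.8867.

25.887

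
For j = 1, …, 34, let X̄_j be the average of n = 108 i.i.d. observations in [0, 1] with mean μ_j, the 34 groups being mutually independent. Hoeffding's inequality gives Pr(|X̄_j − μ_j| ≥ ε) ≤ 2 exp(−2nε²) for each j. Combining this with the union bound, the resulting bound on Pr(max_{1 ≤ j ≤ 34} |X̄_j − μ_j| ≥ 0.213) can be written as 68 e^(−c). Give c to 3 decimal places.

Union bound over the 34 events: Pr(max_{1 ≤ j ≤ 34} |X̄_j − μ_j| ≥ 0.213) ≤ 34·2·exp(−2nε²) = 68 exp(−2·108·0.213²).
So c = 2·108·0.213² = 9.7997.

9.800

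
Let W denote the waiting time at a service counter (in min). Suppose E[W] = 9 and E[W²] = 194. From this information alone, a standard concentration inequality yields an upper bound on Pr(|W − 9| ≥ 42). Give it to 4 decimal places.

The first two moments determine the variance, so Chebyshev's inequality is the sharpest standard bound available.
Var(W) = E[W²] − (E[W])² = 194 − 81 = 113.
Chebyshev's inequality: Pr(|W − μ| ≥ t) ≤ Var(W)/t² = 113/1764 = 0.0641.

0.0641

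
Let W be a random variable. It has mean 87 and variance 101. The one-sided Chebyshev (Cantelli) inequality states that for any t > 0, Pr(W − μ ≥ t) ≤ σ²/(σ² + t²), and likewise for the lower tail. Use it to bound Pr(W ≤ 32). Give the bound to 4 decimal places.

Here σ² = 101 and t = 55, so σ² + t² = 3126.
Cantelli's bound: 101/3126 = 0.0323.

0.0323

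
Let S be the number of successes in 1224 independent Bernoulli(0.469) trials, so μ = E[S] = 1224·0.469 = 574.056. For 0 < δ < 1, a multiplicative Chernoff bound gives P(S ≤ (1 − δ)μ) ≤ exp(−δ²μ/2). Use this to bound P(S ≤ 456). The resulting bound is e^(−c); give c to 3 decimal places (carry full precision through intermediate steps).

12.139

Write 456 = (1 − δ)μ, so δ = 1 − 456/574.056 = 0.2056524…
Then the exponent is δ²μ/2 = (μ − 456)²/(2μ) = 12.139250.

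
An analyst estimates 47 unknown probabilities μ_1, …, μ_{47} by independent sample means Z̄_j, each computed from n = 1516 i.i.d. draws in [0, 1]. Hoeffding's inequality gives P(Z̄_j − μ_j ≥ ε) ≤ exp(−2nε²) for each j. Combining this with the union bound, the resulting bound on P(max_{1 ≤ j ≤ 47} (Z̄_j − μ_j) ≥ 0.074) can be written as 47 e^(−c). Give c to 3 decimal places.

16.603

Union bound over the 47 events: P(max_{1 ≤ j ≤ 47} (Z̄_j − μ_j) ≥ 0.074) ≤ 47·exp(−2nε²) = 47 exp(−2·1516·0.074²).
So c = 2·1516·0.074² = 16.6032.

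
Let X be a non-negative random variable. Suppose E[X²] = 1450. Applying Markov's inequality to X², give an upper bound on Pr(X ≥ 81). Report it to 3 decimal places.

0.221

Since X ≥ 0, the event {X ≥ 81} is the same as {X² ≥ 6561}.
Markov's inequality applied to X² gives Pr(X² ≥ 6561) ≤ E[X²]/6561 = 1450/6561 = 0.2210.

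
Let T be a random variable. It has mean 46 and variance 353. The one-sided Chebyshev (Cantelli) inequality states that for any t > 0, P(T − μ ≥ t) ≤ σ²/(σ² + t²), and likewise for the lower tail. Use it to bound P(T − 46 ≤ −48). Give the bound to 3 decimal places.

0.133

Here σ² = 353 and t = 48, so σ² + t² = 2657.
Cantelli's bound: 353/2657 = 0.1329.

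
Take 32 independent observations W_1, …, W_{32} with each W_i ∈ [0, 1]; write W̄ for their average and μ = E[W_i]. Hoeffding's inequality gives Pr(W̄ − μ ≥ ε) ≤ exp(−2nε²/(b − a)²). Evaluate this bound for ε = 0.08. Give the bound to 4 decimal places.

0.6639

Exponent: 2nε²/(b − a)² = 2·32·0.08² / 1² = 0.40960.
Bound = exp(−0.40960) = 0.66392.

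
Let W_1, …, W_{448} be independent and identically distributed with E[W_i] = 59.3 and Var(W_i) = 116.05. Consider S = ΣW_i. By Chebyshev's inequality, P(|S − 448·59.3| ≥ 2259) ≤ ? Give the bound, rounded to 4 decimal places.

0.0102

Var(S) = n·Var(W_i) = 448·116.05 = 51990.4.
Chebyshev: P(|S − 448·59.3| ≥ 2259) ≤ Var(S)/2259² = 51990.4/5103081 = 0.0102.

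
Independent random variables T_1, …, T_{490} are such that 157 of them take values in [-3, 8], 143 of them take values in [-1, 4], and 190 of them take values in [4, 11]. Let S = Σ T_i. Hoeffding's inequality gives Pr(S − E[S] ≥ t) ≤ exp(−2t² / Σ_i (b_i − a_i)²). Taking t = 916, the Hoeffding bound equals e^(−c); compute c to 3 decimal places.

Σ(b_i − a_i)² = 157·11² + 143·5² + 190·7² = 31882.
c = 2t² / 31882 = 2·916² / 31882 = 52.6351.

52.635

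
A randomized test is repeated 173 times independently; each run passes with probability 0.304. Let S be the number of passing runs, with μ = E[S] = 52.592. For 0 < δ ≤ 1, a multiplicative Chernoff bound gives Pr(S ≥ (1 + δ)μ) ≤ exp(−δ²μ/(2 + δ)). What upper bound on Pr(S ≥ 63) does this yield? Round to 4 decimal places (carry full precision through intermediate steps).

Write 63 = (1 + δ)μ, so δ = 63/52.592 − 1 = 0.1979008…
Then the exponent is δ²μ/(2 + δ) = (63 − μ)² / (μ·(2 + δ)) = 0.937145.
Bound = exp(−0.937145) = 0.39174.

0.3917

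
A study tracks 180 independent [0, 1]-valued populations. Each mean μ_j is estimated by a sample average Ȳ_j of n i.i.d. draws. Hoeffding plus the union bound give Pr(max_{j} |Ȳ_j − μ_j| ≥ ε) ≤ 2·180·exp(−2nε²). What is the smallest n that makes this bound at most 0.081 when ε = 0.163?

Need 2·180·exp(−2nε²) ≤ 0.081, i.e. exp(−2nε²) ≤ 0.081/360.
So 2nε² ≥ ln(360/0.081) = 8.399410.
Hence n ≥ 8.399410/(2·0.163²) = 158.068.
The smallest integer n is 159.

159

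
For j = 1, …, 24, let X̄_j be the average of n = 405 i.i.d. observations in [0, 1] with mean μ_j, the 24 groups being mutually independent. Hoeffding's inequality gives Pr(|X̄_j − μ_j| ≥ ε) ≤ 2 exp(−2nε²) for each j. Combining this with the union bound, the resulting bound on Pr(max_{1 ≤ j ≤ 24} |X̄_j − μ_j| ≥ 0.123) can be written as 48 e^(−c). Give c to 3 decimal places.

Union bound over the 24 events: Pr(max_{1 ≤ j ≤ 24} |X̄_j − μ_j| ≥ 0.123) ≤ 24·2·exp(−2nε²) = 48 exp(−2·405·0.123²).
So c = 2·405·0.123² = 12.2545.

12.254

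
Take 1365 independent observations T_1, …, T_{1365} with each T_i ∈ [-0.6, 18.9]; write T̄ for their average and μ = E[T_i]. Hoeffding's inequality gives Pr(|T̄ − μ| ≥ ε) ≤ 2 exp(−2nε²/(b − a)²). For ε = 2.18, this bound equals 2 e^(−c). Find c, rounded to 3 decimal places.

34.120

c = 2nε²/(b − a)² = 2·1365·2.18² / 19.5² = 34.1198.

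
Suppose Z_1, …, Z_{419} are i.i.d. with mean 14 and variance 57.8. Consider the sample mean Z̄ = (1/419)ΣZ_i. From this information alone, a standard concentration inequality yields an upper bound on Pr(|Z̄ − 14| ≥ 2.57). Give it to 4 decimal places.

With mean and variance of each term known, Chebyshev's inequality bounds the deviation of the sum (or sample mean).
Var(Z̄) = Var(Z_i)/n = 57.8/419 = 0.13795.
Chebyshev: Pr(|Z̄ − 14| ≥ 2.57) ≤ Var(Z̄)/(2.57)² = 57.8/(419·2.57²) = 0.0209.

0.0209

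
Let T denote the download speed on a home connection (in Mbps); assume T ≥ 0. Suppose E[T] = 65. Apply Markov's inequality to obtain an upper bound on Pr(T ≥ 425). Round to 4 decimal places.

0.1529

Markov's inequality: for a non-negative random variable, Pr(T ≥ a) ≤ E[T]/a.
Here E[T] = 65 and a = 425, so the bound is 65/425 = 0.1529.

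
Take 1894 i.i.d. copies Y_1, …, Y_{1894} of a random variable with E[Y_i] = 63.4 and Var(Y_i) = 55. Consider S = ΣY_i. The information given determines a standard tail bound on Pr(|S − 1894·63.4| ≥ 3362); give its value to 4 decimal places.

0.0092

With mean and variance of each term known, Chebyshev's inequality bounds the deviation of the sum (or sample mean).
Var(S) = n·Var(Y_i) = 1894·55 = 104170.
Chebyshev: Pr(|S − 1894·63.4| ≥ 3362) ≤ Var(S)/3362² = 104170/11303044 = 0.0092.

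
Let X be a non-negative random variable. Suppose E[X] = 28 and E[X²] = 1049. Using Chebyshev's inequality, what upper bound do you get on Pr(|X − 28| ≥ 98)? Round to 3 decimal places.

0.028

Var(X) = E[X²] − (E[X])² = 1049 − 784 = 265.
Chebyshev's inequality: Pr(|X − μ| ≥ t) ≤ Var(X)/t² = 265/9604 = 0.0276.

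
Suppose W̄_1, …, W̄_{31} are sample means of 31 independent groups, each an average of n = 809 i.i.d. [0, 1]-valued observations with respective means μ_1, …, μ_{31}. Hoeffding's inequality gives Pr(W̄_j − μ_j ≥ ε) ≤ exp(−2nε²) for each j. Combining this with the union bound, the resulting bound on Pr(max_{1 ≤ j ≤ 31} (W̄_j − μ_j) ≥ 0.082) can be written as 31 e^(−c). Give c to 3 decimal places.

Union bound over the 31 events: Pr(max_{1 ≤ j ≤ 31} (W̄_j − μ_j) ≥ 0.082) ≤ 31·exp(−2nε²) = 31 exp(−2·809·0.082²).
So c = 2·809·0.082² = 10.8794.

10.879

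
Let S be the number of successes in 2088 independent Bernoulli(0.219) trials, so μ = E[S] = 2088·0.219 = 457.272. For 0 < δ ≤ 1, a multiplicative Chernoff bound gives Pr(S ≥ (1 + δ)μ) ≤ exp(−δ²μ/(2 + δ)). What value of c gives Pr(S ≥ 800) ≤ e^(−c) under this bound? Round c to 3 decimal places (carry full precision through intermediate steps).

93.426

Write 800 = (1 + δ)μ, so δ = 800/457.272 − 1 = 0.7495058…
Then the exponent is δ²μ/(2 + δ) = (800 − μ)² / (μ·(2 + δ)) = 93.426468.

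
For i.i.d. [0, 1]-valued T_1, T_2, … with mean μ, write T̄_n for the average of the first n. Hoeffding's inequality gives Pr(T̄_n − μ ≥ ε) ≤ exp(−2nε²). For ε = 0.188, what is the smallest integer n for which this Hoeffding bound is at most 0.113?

31

Require exp(−2nε²) ≤ 0.113, i.e. 2nε² ≥ ln(1/0.113) = 2.180367.
So n ≥ 2.180367 / (2·0.188²) = 30.845.
The smallest integer n is 31.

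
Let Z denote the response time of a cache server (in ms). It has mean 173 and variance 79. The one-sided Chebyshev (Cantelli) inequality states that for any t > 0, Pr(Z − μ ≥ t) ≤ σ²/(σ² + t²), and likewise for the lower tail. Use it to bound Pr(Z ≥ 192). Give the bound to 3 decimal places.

Here σ² = 79 and t = 19, so σ² + t² = 440.
Cantelli's bound: 79/440 = 0.1795.

0.180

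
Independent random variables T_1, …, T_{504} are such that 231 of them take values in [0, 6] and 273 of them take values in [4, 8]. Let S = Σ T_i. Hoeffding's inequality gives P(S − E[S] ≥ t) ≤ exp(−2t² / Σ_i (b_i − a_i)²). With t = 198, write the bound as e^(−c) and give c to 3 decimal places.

Σ(b_i − a_i)² = 231·6² + 273·4² = 12684.
c = 2t² / 12684 = 2·198² / 12684 = 6.1816.

6.182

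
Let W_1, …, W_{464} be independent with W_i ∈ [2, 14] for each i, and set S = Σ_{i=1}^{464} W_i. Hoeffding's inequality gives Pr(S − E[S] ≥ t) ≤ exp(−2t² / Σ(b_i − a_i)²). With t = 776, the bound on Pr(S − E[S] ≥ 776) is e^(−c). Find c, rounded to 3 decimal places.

18.025

Σ(b_i − a_i)² = 464·(12)² = 66816.
c = 2t²/66816 = 2·776²/66816 = 18.0249.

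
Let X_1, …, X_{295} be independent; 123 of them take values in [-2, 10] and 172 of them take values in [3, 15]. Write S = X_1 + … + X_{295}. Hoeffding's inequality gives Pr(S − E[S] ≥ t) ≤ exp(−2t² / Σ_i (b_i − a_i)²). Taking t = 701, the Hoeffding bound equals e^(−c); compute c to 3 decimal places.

23.136

Σ(b_i − a_i)² = 123·12² + 172·12² = 42480.
c = 2t² / 42480 = 2·701² / 42480 = 23.1356.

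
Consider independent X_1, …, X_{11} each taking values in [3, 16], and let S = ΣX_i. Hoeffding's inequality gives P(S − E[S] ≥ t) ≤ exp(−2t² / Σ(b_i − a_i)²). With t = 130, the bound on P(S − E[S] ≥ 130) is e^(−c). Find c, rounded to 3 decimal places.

Σ(b_i − a_i)² = 11·(13)² = 1859.
c = 2t²/1859 = 2·130²/1859 = 18.1818.

18.182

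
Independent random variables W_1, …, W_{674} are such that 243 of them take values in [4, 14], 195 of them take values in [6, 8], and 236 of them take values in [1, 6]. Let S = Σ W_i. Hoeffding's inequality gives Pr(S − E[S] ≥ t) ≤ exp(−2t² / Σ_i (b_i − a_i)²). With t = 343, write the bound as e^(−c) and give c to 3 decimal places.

7.595

Σ(b_i − a_i)² = 243·10² + 195·2² + 236·5² = 30980.
c = 2t² / 30980 = 2·343² / 30980 = 7.5952.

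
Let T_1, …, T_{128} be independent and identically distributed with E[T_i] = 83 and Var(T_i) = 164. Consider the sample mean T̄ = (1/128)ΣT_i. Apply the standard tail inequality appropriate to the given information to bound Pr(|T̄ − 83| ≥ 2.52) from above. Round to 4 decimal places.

0.2018

With mean and variance of each term known, Chebyshev's inequality bounds the deviation of the sum (or sample mean).
Var(T̄) = Var(T_i)/n = 164/128 = 1.2812.
Chebyshev: Pr(|T̄ − 83| ≥ 2.52) ≤ Var(T̄)/(2.52)² = 164/(128·2.52²) = 0.2018.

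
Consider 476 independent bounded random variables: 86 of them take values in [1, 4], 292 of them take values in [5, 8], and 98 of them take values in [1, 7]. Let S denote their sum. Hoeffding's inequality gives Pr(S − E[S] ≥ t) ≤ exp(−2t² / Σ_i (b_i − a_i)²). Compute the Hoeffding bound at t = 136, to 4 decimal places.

Σ(b_i − a_i)² = 86·3² + 292·3² + 98·6² = 6930.
Exponent = 2·136² / 6930 = 5.33795.
Bound = exp(−5.33795) = 0.00481.

0.0048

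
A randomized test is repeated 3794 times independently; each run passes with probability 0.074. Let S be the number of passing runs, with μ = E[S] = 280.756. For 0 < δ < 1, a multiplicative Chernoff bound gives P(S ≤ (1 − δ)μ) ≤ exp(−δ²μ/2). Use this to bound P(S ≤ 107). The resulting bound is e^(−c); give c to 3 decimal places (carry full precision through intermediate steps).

Write 107 = (1 − δ)μ, so δ = 1 − 107/280.756 = 0.6188862…
Then the exponent is δ²μ/2 = (μ − 107)²/(2μ) = 53.767591.

53.768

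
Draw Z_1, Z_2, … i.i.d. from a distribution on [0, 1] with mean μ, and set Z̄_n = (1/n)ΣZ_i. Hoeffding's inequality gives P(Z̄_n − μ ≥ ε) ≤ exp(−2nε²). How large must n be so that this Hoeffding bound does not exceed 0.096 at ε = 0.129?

Require exp(−2nε²) ≤ 0.096, i.e. 2nε² ≥ ln(1/0.096) = 2.343407.
So n ≥ 2.343407 / (2·0.129²) = 70.411.
The smallest integer n is 71.

71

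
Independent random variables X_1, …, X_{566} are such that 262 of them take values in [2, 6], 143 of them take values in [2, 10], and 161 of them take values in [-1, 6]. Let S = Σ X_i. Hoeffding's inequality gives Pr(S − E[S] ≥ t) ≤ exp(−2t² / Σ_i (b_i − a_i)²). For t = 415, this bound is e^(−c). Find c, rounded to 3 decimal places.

Σ(b_i − a_i)² = 262·4² + 143·8² + 161·7² = 21233.
c = 2t² / 21233 = 2·415² / 21233 = 16.2224.

16.222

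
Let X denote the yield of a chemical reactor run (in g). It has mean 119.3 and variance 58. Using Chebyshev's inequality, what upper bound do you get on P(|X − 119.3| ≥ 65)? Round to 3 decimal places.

0.014

Chebyshev: P(|X − μ| ≥ t) ≤ Var(X)/t².
Bound = 58 / 4225 = 0.0137.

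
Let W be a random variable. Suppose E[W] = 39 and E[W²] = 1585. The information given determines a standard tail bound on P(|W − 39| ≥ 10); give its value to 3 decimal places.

The first two moments determine the variance, so Chebyshev's inequality is the sharpest standard bound available.
Var(W) = E[W²] − (E[W])² = 1585 − 1521 = 64.
Chebyshev's inequality: P(|W − μ| ≥ t) ≤ Var(W)/t² = 64/100 = 0.6400.

0.640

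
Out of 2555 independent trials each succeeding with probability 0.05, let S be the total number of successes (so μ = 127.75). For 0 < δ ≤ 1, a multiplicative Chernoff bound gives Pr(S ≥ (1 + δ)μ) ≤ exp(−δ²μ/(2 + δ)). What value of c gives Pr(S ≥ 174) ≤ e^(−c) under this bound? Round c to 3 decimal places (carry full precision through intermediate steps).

Write 174 = (1 + δ)μ, so δ = 174/127.75 − 1 = 0.3620352…
Then the exponent is δ²μ/(2 + δ) = (174 − μ)² / (μ·(2 + δ)) = 7.088857.

7.089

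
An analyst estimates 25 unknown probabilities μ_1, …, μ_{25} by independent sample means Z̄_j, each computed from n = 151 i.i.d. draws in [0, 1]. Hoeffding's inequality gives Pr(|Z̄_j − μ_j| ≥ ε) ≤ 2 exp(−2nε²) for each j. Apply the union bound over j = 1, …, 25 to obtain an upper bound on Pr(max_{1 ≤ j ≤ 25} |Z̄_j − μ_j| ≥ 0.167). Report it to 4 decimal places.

Per-experiment Hoeffding bound: 2·exp(−2·151·0.167²) = 2·exp(−8.42248) = 0.00043974.
Union bound over 25 events: 25·0.00043974 = 0.01099.

0.0110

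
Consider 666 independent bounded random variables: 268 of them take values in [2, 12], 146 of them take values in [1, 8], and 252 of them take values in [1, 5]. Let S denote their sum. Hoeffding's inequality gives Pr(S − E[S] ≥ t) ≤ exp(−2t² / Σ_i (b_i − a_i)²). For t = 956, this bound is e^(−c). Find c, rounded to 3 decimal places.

48.120

Σ(b_i − a_i)² = 268·10² + 146·7² + 252·4² = 37986.
c = 2t² / 37986 = 2·956² / 37986 = 48.1196.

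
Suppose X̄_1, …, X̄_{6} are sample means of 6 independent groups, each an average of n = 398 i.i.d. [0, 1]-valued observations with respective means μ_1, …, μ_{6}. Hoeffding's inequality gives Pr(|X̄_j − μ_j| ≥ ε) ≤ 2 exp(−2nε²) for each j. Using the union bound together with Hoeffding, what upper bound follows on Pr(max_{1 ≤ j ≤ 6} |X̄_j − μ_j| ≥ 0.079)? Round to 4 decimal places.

Per-experiment Hoeffding bound: 2·exp(−2·398·0.079²) = 2·exp(−4.96784) = 0.013916.
Union bound over 6 events: 6·0.013916 = 0.08350.

0.0835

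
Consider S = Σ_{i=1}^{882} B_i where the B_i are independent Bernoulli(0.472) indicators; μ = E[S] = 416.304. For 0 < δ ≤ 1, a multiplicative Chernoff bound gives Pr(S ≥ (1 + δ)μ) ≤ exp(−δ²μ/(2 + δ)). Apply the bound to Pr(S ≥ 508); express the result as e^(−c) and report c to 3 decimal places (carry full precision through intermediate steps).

Write 508 = (1 + δ)μ, so δ = 508/416.304 − 1 = 0.2202621…
Then the exponent is δ²μ/(2 + δ) = (508 − μ)² / (μ·(2 + δ)) = 9.096744.

9.097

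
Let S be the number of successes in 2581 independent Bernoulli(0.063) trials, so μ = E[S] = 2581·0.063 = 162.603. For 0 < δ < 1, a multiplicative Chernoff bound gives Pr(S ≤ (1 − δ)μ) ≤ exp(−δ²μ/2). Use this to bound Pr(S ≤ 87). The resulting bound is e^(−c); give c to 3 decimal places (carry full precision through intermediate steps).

17.576

Write 87 = (1 − δ)μ, so δ = 1 − 87/162.603 = 0.4649545…
Then the exponent is δ²μ/2 = (μ − 87)²/(2μ) = 17.575978.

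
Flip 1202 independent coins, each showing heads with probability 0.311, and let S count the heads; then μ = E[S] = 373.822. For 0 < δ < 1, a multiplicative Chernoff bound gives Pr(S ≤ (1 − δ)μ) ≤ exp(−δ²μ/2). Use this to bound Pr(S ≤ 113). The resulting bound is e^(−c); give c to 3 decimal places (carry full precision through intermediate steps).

Write 113 = (1 − δ)μ, so δ = 1 − 113/373.822 = 0.6977171…
Then the exponent is δ²μ/2 = (μ − 113)²/(2μ) = 90.989984.

90.990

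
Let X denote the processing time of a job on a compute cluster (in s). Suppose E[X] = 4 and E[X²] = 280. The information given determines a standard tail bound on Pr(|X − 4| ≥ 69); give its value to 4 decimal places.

The first two moments determine the variance, so Chebyshev's inequality is the sharpest standard bound available.
Var(X) = E[X²] − (E[X])² = 280 − 16 = 264.
Chebyshev's inequality: Pr(|X − μ| ≥ t) ≤ Var(X)/t² = 264/4761 = 0.0555.

0.0555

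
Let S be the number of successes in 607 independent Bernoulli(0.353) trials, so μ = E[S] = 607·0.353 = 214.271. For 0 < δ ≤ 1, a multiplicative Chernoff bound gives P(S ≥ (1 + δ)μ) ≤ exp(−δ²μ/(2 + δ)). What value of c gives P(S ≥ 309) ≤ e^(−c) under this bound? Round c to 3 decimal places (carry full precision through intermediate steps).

Write 309 = (1 + δ)μ, so δ = 309/214.271 − 1 = 0.442099…
Then the exponent is δ²μ/(2 + δ) = (309 − μ)² / (μ·(2 + δ)) = 17.149017.

17.149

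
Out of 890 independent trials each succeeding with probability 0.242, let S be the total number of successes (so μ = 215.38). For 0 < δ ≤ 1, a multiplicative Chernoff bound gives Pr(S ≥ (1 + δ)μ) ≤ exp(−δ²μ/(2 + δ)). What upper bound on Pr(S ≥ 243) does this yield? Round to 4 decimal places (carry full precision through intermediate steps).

0.1893

Write 243 = (1 + δ)μ, so δ = 243/215.38 − 1 = 0.1282385…
Then the exponent is δ²μ/(2 + δ) = (243 − μ)² / (μ·(2 + δ)) = 1.664262.
Bound = exp(−1.664262) = 0.18933.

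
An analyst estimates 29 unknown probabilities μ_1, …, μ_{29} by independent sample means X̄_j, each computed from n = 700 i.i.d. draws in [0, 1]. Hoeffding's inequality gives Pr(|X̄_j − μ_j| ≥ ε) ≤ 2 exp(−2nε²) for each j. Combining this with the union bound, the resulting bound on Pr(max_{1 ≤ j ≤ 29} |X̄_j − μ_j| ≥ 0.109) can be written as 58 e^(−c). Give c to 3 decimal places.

16.633

Union bound over the 29 events: Pr(max_{1 ≤ j ≤ 29} |X̄_j − μ_j| ≥ 0.109) ≤ 29·2·exp(−2nε²) = 58 exp(−2·700·0.109²).
So c = 2·700·0.109² = 16.6334.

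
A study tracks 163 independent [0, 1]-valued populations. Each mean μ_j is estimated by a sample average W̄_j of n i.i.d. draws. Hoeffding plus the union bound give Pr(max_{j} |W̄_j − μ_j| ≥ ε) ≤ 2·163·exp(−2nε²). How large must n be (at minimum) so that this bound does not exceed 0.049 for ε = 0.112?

Need 2·163·exp(−2nε²) ≤ 0.049, i.e. exp(−2nε²) ≤ 0.049/326.
So 2nε² ≥ ln(326/0.049) = 8.802832.
Hence n ≥ 8.802832/(2·0.112²) = 350.878.
The smallest integer n is 351.

351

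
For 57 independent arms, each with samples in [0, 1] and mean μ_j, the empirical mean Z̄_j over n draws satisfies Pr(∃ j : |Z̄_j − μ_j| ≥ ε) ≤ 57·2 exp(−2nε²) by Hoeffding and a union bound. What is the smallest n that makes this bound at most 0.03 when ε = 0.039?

2710

Need 2·57·exp(−2nε²) ≤ 0.03, i.e. exp(−2nε²) ≤ 0.03/114.
So 2nε² ≥ ln(114/0.03) = 8.242756.
Hence n ≥ 8.242756/(2·0.039²) = 2709.650.
The smallest integer n is 2710.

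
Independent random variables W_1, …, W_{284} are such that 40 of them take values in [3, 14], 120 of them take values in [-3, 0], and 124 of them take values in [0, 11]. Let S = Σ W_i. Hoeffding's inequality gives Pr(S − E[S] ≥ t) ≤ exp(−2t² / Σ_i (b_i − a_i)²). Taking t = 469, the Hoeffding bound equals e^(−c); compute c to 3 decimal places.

21.025

Σ(b_i − a_i)² = 40·11² + 120·3² + 124·11² = 20924.
c = 2t² / 20924 = 2·469² / 20924 = 21.0248.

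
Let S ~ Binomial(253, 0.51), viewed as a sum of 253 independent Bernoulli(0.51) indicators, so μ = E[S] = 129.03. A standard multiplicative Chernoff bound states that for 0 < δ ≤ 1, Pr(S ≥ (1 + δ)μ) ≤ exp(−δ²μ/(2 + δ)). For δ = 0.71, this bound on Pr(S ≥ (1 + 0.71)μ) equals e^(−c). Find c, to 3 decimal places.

24.001

c = δ²μ/(2 + δ) = 0.71²·129.03/(2 + 0.71) = 24.0015.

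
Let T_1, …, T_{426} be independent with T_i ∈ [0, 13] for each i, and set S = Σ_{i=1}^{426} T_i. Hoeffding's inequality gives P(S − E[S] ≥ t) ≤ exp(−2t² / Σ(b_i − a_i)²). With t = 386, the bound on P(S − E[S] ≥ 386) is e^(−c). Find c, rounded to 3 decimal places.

4.139

Σ(b_i − a_i)² = 426·(13)² = 71994.
c = 2t²/71994 = 2·386²/71994 = 4.1391.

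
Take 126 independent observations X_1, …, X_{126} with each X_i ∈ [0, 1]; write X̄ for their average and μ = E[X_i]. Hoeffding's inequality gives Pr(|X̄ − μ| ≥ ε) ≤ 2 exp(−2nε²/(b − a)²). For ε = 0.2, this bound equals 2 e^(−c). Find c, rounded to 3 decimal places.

c = 2nε²/(b − a)² = 2·126·0.2² / 1² = 10.0800.

10.080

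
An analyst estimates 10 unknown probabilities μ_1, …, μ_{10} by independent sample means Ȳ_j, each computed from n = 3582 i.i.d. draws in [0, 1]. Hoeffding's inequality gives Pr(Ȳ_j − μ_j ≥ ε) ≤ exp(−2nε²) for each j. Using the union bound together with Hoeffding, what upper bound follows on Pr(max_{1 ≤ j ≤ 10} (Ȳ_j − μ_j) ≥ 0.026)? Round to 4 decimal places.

0.0788

Per-experiment Hoeffding bound: exp(−2·3582·0.026²) = exp(−4.84286) = 0.0078844.
Union bound over 10 events: 10·0.0078844 = 0.07884.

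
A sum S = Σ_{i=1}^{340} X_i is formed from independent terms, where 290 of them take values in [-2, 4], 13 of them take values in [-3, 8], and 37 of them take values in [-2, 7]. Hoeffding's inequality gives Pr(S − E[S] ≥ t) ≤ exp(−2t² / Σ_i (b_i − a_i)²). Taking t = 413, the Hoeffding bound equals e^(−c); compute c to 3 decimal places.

Σ(b_i − a_i)² = 290·6² + 13·11² + 37·9² = 15010.
c = 2t² / 15010 = 2·413² / 15010 = 22.7274.

22.727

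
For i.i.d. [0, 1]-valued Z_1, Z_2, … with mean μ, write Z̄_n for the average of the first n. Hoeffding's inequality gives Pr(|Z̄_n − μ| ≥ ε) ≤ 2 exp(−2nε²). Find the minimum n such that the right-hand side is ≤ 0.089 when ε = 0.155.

65

Require 2·exp(−2nε²) ≤ 0.089, i.e. 2nε² ≥ ln(2/0.089) = 3.112266.
So n ≥ 3.112266 / (2·0.155²) = 64.771.
The smallest integer n is 65.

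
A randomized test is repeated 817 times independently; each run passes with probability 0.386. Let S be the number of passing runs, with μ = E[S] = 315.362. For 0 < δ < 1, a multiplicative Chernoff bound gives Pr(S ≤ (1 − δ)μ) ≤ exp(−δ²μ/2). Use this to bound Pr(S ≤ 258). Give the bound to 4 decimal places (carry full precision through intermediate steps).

0.0054

Write 258 = (1 − δ)μ, so δ = 1 − 258/315.362 = 0.1818926…
Then the exponent is δ²μ/2 = (μ − 258)²/(2μ) = 5.216860.
Bound = exp(−5.216860) = 0.00542.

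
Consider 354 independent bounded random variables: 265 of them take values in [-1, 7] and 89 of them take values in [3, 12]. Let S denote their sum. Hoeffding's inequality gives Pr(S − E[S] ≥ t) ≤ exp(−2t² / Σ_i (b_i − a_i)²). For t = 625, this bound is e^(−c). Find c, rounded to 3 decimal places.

32.324

Σ(b_i − a_i)² = 265·8² + 89·9² = 24169.
c = 2t² / 24169 = 2·625² / 24169 = 32.3245.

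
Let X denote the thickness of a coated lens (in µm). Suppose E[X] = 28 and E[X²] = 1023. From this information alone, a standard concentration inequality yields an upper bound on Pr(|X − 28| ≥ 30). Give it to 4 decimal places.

The first two moments determine the variance, so Chebyshev's inequality is the sharpest standard bound available.
Var(X) = E[X²] − (E[X])² = 1023 − 784 = 239.
Chebyshev's inequality: Pr(|X − μ| ≥ t) ≤ Var(X)/t² = 239/900 = 0.2656.

0.2656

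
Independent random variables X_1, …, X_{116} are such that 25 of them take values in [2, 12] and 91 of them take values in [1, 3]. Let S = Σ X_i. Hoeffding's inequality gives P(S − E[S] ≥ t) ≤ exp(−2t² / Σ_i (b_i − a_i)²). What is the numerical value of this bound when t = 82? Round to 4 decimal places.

Σ(b_i − a_i)² = 25·10² + 91·2² = 2864.
Exponent = 2·82² / 2864 = 4.69553.
Bound = exp(−4.69553) = 0.00914.

0.0091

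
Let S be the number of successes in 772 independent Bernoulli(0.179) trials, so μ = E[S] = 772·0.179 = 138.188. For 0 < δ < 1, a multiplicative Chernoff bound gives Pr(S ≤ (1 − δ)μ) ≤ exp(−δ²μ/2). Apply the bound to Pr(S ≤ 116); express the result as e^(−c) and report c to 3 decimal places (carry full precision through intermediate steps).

Write 116 = (1 − δ)μ, so δ = 1 − 116/138.188 = 0.1605639…
Then the exponent is δ²μ/2 = (μ − 116)²/(2μ) = 1.781296.

1.781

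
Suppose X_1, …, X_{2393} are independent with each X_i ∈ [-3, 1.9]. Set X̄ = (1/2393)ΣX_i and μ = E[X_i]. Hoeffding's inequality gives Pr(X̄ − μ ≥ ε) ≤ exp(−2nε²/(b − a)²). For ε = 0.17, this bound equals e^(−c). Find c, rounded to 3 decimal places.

c = 2nε²/(b − a)² = 2·2393·0.17² / 4.9² = 5.7607.

5.761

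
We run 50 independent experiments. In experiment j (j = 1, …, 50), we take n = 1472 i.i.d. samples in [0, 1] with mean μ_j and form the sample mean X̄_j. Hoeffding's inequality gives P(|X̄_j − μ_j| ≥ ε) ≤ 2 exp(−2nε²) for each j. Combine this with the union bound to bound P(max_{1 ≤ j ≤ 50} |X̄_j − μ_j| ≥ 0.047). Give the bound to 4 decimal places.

0.1498

Per-experiment Hoeffding bound: 2·exp(−2·1472·0.047²) = 2·exp(−6.50330) = 0.002997.
Union bound over 50 events: 50·0.002997 = 0.14985.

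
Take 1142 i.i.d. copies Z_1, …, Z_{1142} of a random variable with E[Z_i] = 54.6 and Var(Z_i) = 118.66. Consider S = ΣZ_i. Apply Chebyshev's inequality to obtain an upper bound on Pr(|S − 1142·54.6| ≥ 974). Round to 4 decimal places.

Var(S) = n·Var(Z_i) = 1142·118.66 = 135509.72.
Chebyshev: Pr(|S − 1142·54.6| ≥ 974) ≤ Var(S)/974² = 135509.72/948676 = 0.1428.

0.1428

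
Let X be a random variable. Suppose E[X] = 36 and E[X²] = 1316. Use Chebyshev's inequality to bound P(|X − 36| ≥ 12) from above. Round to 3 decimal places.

Var(X) = E[X²] − (E[X])² = 1316 − 1296 = 20.
Chebyshev's inequality: P(|X − μ| ≥ t) ≤ Var(X)/t² = 20/144 = 0.1389.

0.139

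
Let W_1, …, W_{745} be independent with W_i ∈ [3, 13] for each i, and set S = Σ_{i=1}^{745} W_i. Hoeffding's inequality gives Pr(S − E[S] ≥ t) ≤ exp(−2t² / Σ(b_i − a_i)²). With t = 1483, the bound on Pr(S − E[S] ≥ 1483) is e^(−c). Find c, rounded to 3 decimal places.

Σ(b_i − a_i)² = 745·(10)² = 74500.
c = 2t²/74500 = 2·1483²/74500 = 59.0413.

59.041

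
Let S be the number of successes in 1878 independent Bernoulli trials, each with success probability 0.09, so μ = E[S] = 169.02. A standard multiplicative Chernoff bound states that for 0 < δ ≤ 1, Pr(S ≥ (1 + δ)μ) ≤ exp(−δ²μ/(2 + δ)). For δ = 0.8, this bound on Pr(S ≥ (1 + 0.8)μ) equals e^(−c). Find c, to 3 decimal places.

38.633

c = δ²μ/(2 + δ) = 0.8²·169.02/(2 + 0.8) = 38.6331.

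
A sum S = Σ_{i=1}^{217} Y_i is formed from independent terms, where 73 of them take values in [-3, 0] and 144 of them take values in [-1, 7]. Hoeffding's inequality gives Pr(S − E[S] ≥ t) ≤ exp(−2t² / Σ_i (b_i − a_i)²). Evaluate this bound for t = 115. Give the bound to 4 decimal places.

Σ(b_i − a_i)² = 73·3² + 144·8² = 9873.
Exponent = 2·115² / 9873 = 2.67902.
Bound = exp(−2.67902) = 0.06863.

0.0686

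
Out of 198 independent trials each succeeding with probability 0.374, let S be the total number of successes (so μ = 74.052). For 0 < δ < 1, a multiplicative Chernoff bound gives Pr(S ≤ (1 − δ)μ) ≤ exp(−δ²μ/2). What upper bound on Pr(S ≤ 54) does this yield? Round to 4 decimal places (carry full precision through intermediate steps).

0.0662

Write 54 = (1 − δ)μ, so δ = 1 − 54/74.052 = 0.2707827…
Then the exponent is δ²μ/2 = (μ − 54)²/(2μ) = 2.714867.
Bound = exp(−2.714867) = 0.06621.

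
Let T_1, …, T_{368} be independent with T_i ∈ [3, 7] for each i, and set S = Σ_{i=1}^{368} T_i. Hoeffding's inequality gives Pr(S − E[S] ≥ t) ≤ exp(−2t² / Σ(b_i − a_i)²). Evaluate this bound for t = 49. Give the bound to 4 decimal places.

0.4424

Σ(b_i − a_i)² = 368·(4)² = 5888.
Exponent = 2·49²/5888 = 0.8156.
Bound = exp(−0.8156) = 0.44239.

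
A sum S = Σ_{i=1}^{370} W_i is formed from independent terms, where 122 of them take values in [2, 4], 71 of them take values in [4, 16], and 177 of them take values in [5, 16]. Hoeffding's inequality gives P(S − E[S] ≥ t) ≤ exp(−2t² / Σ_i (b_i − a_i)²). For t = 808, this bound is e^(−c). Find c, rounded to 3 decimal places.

40.640

Σ(b_i − a_i)² = 122·2² + 71·12² + 177·11² = 32129.
c = 2t² / 32129 = 2·808² / 32129 = 40.6402.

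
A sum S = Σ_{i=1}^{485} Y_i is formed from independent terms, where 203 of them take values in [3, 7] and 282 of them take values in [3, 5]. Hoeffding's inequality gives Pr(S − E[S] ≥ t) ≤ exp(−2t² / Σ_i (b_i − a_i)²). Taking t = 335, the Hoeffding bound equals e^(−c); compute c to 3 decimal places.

Σ(b_i − a_i)² = 203·4² + 282·2² = 4376.
c = 2t² / 4376 = 2·335² / 4376 = 51.2911.

51.291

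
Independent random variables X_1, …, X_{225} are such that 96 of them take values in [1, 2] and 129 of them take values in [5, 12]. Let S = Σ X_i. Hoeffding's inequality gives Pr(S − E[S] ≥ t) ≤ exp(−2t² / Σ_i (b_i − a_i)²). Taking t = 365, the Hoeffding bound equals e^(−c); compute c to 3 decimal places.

Σ(b_i − a_i)² = 96·1² + 129·7² = 6417.
c = 2t² / 6417 = 2·365² / 6417 = 41.5225.

41.523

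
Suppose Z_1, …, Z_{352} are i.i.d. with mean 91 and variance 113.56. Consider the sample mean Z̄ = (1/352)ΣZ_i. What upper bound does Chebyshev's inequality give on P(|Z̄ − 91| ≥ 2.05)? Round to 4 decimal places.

0.0768

Var(Z̄) = Var(Z_i)/n = 113.56/352 = 0.32261.
Chebyshev: P(|Z̄ − 91| ≥ 2.05) ≤ Var(Z̄)/(2.05)² = 113.56/(352·2.05²) = 0.0768.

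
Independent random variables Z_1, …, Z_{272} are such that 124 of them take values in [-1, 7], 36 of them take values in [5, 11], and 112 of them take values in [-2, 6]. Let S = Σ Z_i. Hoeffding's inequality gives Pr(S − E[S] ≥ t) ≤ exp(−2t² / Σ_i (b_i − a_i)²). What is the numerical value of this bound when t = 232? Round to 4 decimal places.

0.0014

Σ(b_i − a_i)² = 124·8² + 36·6² + 112·8² = 16400.
Exponent = 2·232² / 16400 = 6.56390.
Bound = exp(−6.56390) = 0.00141.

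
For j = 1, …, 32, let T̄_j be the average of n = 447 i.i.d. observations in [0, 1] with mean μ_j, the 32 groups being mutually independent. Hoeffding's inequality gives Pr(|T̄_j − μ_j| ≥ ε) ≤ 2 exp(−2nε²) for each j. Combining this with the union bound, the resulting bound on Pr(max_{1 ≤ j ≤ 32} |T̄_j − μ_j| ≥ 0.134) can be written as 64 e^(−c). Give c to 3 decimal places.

16.053

Union bound over the 32 events: Pr(max_{1 ≤ j ≤ 32} |T̄_j − μ_j| ≥ 0.134) ≤ 32·2·exp(−2nε²) = 64 exp(−2·447·0.134²).
So c = 2·447·0.134² = 16.0527.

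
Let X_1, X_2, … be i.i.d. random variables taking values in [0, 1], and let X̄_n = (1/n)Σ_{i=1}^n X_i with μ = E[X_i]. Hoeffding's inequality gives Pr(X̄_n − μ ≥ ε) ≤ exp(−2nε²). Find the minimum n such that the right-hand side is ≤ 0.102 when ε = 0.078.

188

Require exp(−2nε²) ≤ 0.102, i.e. 2nε² ≥ ln(1/0.102) = 2.282782.
So n ≥ 2.282782 / (2·0.078²) = 187.605.
The smallest integer n is 188.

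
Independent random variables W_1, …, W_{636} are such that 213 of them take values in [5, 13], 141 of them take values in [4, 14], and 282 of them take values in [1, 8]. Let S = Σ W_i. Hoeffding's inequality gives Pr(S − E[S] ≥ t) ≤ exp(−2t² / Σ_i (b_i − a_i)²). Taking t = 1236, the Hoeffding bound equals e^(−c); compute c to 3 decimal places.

Σ(b_i − a_i)² = 213·8² + 141·10² + 282·7² = 41550.
c = 2t² / 41550 = 2·1236² / 41550 = 73.5353.

73.535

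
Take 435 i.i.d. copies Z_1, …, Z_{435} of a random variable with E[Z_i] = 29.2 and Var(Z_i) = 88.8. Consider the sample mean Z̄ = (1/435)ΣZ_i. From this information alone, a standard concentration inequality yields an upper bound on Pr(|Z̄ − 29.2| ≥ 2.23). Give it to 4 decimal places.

With mean and variance of each term known, Chebyshev's inequality bounds the deviation of the sum (or sample mean).
Var(Z̄) = Var(Z_i)/n = 88.8/435 = 0.20414.
Chebyshev: Pr(|Z̄ − 29.2| ≥ 2.23) ≤ Var(Z̄)/(2.23)² = 88.8/(435·2.23²) = 0.0411.

0.0411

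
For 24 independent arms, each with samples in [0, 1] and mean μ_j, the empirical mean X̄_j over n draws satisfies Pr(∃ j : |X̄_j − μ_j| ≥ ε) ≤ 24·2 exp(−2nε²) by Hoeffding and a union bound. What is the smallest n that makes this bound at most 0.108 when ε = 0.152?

132

Need 2·24·exp(−2nε²) ≤ 0.108, i.e. exp(−2nε²) ≤ 0.108/48.
So 2nε² ≥ ln(48/0.108) = 6.096825.
Hence n ≥ 6.096825/(2·0.152²) = 131.943.
The smallest integer n is 132.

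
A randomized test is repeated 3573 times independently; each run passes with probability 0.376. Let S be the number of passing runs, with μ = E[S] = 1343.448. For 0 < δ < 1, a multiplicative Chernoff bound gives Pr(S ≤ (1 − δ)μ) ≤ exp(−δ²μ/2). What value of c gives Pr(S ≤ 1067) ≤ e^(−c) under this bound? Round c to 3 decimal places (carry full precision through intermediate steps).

Write 1067 = (1 − δ)μ, so δ = 1 − 1067/1343.448 = 0.205775…
Then the exponent is δ²μ/2 = (μ − 1067)²/(2μ) = 28.443042.

28.443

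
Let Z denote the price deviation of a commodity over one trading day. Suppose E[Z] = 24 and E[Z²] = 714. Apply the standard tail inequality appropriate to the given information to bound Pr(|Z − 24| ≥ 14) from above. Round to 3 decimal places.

The first two moments determine the variance, so Chebyshev's inequality is the sharpest standard bound available.
Var(Z) = E[Z²] − (E[Z])² = 714 − 576 = 138.
Chebyshev's inequality: Pr(|Z − μ| ≥ t) ≤ Var(Z)/t² = 138/196 = 0.7041.

0.704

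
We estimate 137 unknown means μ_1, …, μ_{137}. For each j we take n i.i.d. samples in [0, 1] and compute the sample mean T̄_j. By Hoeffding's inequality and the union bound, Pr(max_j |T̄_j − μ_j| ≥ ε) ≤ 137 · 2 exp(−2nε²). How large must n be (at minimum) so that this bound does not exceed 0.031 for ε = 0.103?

Need 2·137·exp(−2nε²) ≤ 0.031, i.e. exp(−2nε²) ≤ 0.031/274.
So 2nε² ≥ ln(274/0.031) = 9.086896.
Hence n ≥ 9.086896/(2·0.103²) = 428.264.
The smallest integer n is 429.

429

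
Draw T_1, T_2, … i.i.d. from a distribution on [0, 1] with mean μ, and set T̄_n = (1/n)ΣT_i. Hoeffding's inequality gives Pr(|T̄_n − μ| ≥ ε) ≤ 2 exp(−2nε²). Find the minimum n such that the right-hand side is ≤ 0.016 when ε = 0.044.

1247

Require 2·exp(−2nε²) ≤ 0.016, i.e. 2nε² ≥ ln(2/0.016) = 4.828314.
So n ≥ 4.828314 / (2·0.044²) = 1246.982.
The smallest integer n is 1247.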